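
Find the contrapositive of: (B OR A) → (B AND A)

Contrapositive: NOT (B AND A) → NOT (B OR A)
Note: A statement and its contrapositive are logically equivalent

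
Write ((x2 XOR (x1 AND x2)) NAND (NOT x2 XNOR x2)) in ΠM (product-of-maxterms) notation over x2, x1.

ΠM() = TRUE (no maxterms)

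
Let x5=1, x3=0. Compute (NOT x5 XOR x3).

Substituting: (NOT 1 XOR 0)
= 0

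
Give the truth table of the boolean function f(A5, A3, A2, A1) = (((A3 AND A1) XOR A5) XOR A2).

A5 | A3 | A2 | A1 | Output
--------------------------
0 | 0 | 0 | 0 | 0
0 | 0 | 0 | 1 | 0
0 | 0 | 1 | 0 | 1
0 | 0 | 1 | 1 | 1
0 | 1 | 0 | 0 | 0
0 | 1 | 0 | 1 | 1
0 | 1 | 1 | 0 | 1
0 | 1 | 1 | 1 | 0
1 | 0 | 0 | 0 | 1
1 | 0 | 0 | 1 | 1
1 | 0 | 1 | 0 | 0
1 | 0 | 1 | 1 | 0
1 | 1 | 0 | 0 | 1
1 | 1 | 0 | 1 | 0
1 | 1 | 1 | 0 | 0
1 | 1 | 1 | 1 | 1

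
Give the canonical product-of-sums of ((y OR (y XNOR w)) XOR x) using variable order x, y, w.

ΠM(1, 4, 6, 7) = (x OR y OR NOT w) AND (NOT x OR y OR w) AND (NOT x OR NOT y OR w) AND (NOT x OR NOT y OR NOT w)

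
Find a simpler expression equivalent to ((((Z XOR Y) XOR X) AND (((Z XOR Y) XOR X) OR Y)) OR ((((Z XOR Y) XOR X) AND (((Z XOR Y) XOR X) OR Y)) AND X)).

By absorption (E OR (E AND v) = E) then absorption (E AND (E OR v) = E):
= ((Z XOR Y) XOR X)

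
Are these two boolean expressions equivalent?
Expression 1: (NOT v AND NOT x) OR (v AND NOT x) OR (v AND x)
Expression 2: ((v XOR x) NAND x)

Yes, they are equivalent — the two output columns agree on all 4 assignments:
v | x | Expression 1 | Expression 2
-----------------------------------
0 | 0 | 1 | 1
0 | 1 | 0 | 0
1 | 0 | 1 | 1
1 | 1 | 1 | 1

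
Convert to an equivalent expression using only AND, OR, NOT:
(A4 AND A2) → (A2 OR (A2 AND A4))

NOT (A4 AND A2) OR (A2 OR (A2 AND A4))
(Implication elimination: A → B = NOT A OR B)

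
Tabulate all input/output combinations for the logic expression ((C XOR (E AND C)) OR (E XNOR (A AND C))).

C | A | E | Output
------------------
0 | 0 | 0 | 1
0 | 0 | 1 | 0
0 | 1 | 0 | 1
0 | 1 | 1 | 0
1 | 0 | 0 | 1
1 | 0 | 1 | 0
1 | 1 | 0 | 1
1 | 1 | 1 | 1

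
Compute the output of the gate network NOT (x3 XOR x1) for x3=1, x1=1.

Substituting: NOT (1 XOR 1)
= 1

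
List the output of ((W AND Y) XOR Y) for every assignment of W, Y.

W | Y | Output
--------------
0 | 0 | 0
0 | 1 | 1
1 | 0 | 0
1 | 1 | 0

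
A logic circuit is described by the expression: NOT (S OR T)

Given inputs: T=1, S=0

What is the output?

Substituting: NOT (0 OR 1)
= 0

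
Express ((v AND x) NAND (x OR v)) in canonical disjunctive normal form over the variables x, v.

(NOT x AND NOT v) OR (NOT x AND v) OR (x AND NOT v)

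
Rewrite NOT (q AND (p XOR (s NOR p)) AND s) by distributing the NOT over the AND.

NOT q OR NOT (p XOR (s NOR p)) OR NOT s
De Morgan's: NOT(AND of terms) = OR of negations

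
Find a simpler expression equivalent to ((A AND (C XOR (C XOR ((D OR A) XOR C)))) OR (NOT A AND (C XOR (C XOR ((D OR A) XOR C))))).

By distribution ((E AND v) OR (E AND NOT v) = E) then XOR self-cancellation ((E XOR v) XOR v = E):
= ((D OR A) XOR C)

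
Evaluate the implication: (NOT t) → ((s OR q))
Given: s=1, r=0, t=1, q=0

Antecedent (NOT t) = 0; consequent ((s OR q)) = 1.
0 → 1 = 1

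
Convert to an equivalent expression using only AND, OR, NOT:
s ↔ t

(s AND t) OR (NOT s AND NOT t)
(Biconditional = both true or both false)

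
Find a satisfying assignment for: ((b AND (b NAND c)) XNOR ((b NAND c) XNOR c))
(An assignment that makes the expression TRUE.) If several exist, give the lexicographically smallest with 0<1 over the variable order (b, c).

b=0, c=0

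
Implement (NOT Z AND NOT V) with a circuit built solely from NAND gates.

(((Z NAND Z) NAND (V NAND V)) NAND ((Z NAND Z) NAND (V NAND V)))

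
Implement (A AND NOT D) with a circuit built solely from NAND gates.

((A NAND (D NAND D)) NAND (A NAND (D NAND D)))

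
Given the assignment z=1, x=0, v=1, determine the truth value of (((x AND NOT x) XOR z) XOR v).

Substituting: (((0 AND NOT 0) XOR 1) XOR 1)
= 0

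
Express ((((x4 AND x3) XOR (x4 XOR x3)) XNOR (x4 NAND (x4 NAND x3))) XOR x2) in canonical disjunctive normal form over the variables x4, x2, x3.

(NOT x4 AND NOT x2 AND x3) OR (NOT x4 AND x2 AND NOT x3) OR (x4 AND NOT x2 AND x3) OR (x4 AND x2 AND NOT x3)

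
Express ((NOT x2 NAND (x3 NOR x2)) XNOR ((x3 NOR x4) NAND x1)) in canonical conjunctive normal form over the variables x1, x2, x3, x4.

(x1 OR x2 OR x3 OR x4) AND (x1 OR x2 OR x3 OR NOT x4) AND (NOT x1 OR x2 OR x3 OR NOT x4) AND (NOT x1 OR NOT x2 OR x3 OR x4)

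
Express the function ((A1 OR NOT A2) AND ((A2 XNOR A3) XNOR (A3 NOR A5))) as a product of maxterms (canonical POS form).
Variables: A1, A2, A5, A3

ΠM(2, 4, 5, 6, 7, 10, 12, 13, 15) = (A1 OR A2 OR NOT A5 OR A3) AND (A1 OR NOT A2 OR A5 OR A3) AND (A1 OR NOT A2 OR A5 OR NOT A3) AND (A1 OR NOT A2 OR NOT A5 OR A3) AND (A1 OR NOT A2 OR NOT A5 OR NOT A3) AND (NOT A1 OR A2 OR NOT A5 OR A3) AND (NOT A1 OR NOT A2 OR A5 OR A3) AND (NOT A1 OR NOT A2 OR A5 OR NOT A3) AND (NOT A1 OR NOT A2 OR NOT A5 OR NOT A3)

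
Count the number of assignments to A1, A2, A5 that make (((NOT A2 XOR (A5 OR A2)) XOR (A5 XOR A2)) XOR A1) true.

Satisfying assignments: (0,0,0), (0,0,1), (0,1,1), (1,1,0)
Count: 4 out of 8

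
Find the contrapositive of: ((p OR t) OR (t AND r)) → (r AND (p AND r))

Contrapositive: NOT (r AND (p AND r)) → NOT ((p OR t) OR (t AND r))
Note: A statement and its contrapositive are logically equivalent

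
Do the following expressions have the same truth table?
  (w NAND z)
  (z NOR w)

No. Counterexample: with z=0, w=1, Expression 1 = 1 but Expression 2 = 0.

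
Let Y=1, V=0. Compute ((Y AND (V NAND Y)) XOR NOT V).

Substituting: ((1 AND (0 NAND 1)) XOR NOT 0)
= 0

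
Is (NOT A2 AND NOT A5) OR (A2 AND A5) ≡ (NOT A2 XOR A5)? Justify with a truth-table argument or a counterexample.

Yes, they are equivalent — the two output columns agree on all 4 assignments:
A2 | A5 | Expression 1 | Expression 2
-------------------------------------
0 | 0 | 1 | 1
0 | 1 | 0 | 0
1 | 0 | 0 | 0
1 | 1 | 1 | 1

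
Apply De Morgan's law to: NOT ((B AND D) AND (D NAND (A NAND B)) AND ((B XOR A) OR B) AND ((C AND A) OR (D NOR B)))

NOT (B AND D) OR NOT (D NAND (A NAND B)) OR NOT ((B XOR A) OR B) OR NOT ((C AND A) OR (D NOR B))
De Morgan's: NOT(AND of terms) = OR of negations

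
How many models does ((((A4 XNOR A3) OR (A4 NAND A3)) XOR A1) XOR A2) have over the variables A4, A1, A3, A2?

Satisfying assignments: (0,0,0,0), (0,0,1,0), (0,1,0,1), (0,1,1,1), (1,0,0,0), (1,0,1,0), (1,1,0,1), (1,1,1,1)
Count: 8 out of 16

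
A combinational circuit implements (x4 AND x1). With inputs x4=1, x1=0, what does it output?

Substituting: (1 AND 0)
= 0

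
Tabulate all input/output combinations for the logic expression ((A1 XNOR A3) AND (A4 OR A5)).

A3 | A1 | A4 | A5 | Output
--------------------------
0 | 0 | 0 | 0 | 0
0 | 0 | 0 | 1 | 1
0 | 0 | 1 | 0 | 1
0 | 0 | 1 | 1 | 1
0 | 1 | 0 | 0 | 0
0 | 1 | 0 | 1 | 0
0 | 1 | 1 | 0 | 0
0 | 1 | 1 | 1 | 0
1 | 0 | 0 | 0 | 0
1 | 0 | 0 | 1 | 0
1 | 0 | 1 | 0 | 0
1 | 0 | 1 | 1 | 0
1 | 1 | 0 | 0 | 0
1 | 1 | 0 | 1 | 1
1 | 1 | 1 | 0 | 1
1 | 1 | 1 | 1 | 1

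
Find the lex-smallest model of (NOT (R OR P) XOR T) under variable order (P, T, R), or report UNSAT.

P=0, T=0, R=0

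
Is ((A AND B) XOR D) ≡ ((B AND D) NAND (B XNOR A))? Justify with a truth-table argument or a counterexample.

No. Counterexample: with D=0, A=0, B=0, Expression 1 = 0 but Expression 2 = 1.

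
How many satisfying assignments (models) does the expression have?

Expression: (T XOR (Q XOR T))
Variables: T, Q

Satisfying assignments: (0,1), (1,1)
Count: 2 out of 4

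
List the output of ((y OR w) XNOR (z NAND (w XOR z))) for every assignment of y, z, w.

y | z | w | Output
------------------
0 | 0 | 0 | 0
0 | 0 | 1 | 1
0 | 1 | 0 | 1
0 | 1 | 1 | 1
1 | 0 | 0 | 1
1 | 0 | 1 | 1
1 | 1 | 0 | 0
1 | 1 | 1 | 1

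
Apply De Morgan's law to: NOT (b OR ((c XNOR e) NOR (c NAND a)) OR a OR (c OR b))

NOT b AND NOT ((c XNOR e) NOR (c NAND a)) AND NOT a AND NOT (c OR b)
De Morgan's: NOT(OR of terms) = AND of negations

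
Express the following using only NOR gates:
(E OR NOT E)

((E NOR (E NOR E)) NOR (E NOR (E NOR E)))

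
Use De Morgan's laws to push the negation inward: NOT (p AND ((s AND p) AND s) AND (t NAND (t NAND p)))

NOT p OR NOT ((s AND p) AND s) OR NOT (t NAND (t NAND p))
De Morgan's: NOT(AND of terms) = OR of negations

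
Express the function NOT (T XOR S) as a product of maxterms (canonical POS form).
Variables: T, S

ΠM(1, 2) = (T OR NOT S) AND (NOT T OR S)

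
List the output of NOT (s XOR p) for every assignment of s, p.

s | p | Output
--------------
0 | 0 | 1
0 | 1 | 0
1 | 0 | 0
1 | 1 | 1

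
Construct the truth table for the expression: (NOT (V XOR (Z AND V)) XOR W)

W | V | Z | Output
------------------
0 | 0 | 0 | 1
0 | 0 | 1 | 1
0 | 1 | 0 | 0
0 | 1 | 1 | 1
1 | 0 | 0 | 0
1 | 0 | 1 | 0
1 | 1 | 0 | 1
1 | 1 | 1 | 0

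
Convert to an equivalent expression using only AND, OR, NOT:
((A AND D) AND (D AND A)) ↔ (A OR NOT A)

(((A AND D) AND (D AND A)) AND (A OR NOT A)) OR (NOT ((A AND D) AND (D AND A)) AND NOT (A OR NOT A))
(Biconditional = both true or both false)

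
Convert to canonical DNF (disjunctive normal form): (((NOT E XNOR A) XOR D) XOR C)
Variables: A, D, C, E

(NOT A AND NOT D AND NOT C AND E) OR (NOT A AND NOT D AND C AND NOT E) OR (NOT A AND D AND NOT C AND NOT E) OR (NOT A AND D AND C AND E) OR (A AND NOT D AND NOT C AND NOT E) OR (A AND NOT D AND C AND E) OR (A AND D AND NOT C AND E) OR (A AND D AND C AND NOT E)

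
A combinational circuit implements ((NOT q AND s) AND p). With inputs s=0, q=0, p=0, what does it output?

Substituting: ((NOT 0 AND 0) AND 0)
= 0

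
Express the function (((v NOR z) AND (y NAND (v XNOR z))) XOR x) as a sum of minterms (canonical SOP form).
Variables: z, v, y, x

Σm(0, 3, 5, 7, 9, 11, 13, 15) = (NOT z AND NOT v AND NOT y AND NOT x) OR (NOT z AND NOT v AND y AND x) OR (NOT z AND v AND NOT y AND x) OR (NOT z AND v AND y AND x) OR (z AND NOT v AND NOT y AND x) OR (z AND NOT v AND y AND x) OR (z AND v AND NOT y AND x) OR (z AND v AND y AND x)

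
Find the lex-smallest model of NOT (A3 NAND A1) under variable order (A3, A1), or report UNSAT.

A3=1, A1=1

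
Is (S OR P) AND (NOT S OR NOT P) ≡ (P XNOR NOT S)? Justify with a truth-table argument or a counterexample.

Yes, they are equivalent — the two output columns agree on all 4 assignments:
S | P | Expression 1 | Expression 2
-----------------------------------
0 | 0 | 0 | 0
0 | 1 | 1 | 1
1 | 0 | 1 | 1
1 | 1 | 0 | 0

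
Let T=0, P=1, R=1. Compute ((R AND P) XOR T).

Substituting: ((1 AND 1) XOR 0)
= 1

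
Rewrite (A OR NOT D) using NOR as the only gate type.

((A NOR (D NOR D)) NOR (A NOR (D NOR D)))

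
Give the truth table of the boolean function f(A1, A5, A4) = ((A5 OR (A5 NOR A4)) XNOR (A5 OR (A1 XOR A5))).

A1 | A5 | A4 | Output
---------------------
0 | 0 | 0 | 0
0 | 0 | 1 | 1
0 | 1 | 0 | 1
0 | 1 | 1 | 1
1 | 0 | 0 | 1
1 | 0 | 1 | 0
1 | 1 | 0 | 1
1 | 1 | 1 | 1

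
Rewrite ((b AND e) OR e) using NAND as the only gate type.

((((b NAND e) NAND (b NAND e)) NAND ((b NAND e) NAND (b NAND e))) NAND (e NAND e))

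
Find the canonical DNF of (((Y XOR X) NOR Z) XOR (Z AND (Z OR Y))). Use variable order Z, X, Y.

(NOT Z AND NOT X AND NOT Y) OR (NOT Z AND X AND Y) OR (Z AND NOT X AND NOT Y) OR (Z AND NOT X AND Y) OR (Z AND X AND NOT Y) OR (Z AND X AND Y)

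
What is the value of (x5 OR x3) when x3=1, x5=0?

Substituting: (0 OR 1)
= 1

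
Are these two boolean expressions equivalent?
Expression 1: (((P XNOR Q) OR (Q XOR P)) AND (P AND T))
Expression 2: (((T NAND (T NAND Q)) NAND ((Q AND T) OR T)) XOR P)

No. Counterexample: with T=0, P=0, Q=0, Expression 1 = 0 but Expression 2 = 1.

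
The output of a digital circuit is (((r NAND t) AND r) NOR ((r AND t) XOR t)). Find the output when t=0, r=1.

Substituting: (((1 NAND 0) AND 1) NOR ((1 AND 0) XOR 0))
= 0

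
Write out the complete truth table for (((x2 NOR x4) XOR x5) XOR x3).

x4 | x5 | x3 | x2 | Output
--------------------------
0 | 0 | 0 | 0 | 1
0 | 0 | 0 | 1 | 0
0 | 0 | 1 | 0 | 0
0 | 0 | 1 | 1 | 1
0 | 1 | 0 | 0 | 0
0 | 1 | 0 | 1 | 1
0 | 1 | 1 | 0 | 1
0 | 1 | 1 | 1 | 0
1 | 0 | 0 | 0 | 0
1 | 0 | 0 | 1 | 0
1 | 0 | 1 | 0 | 1
1 | 0 | 1 | 1 | 1
1 | 1 | 0 | 0 | 1
1 | 1 | 0 | 1 | 1
1 | 1 | 1 | 0 | 0
1 | 1 | 1 | 1 | 0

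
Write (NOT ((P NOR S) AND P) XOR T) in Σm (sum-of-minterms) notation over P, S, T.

Σm(0, 2, 4, 6) = (NOT P AND NOT S AND NOT T) OR (NOT P AND S AND NOT T) OR (P AND NOT S AND NOT T) OR (P AND S AND NOT T)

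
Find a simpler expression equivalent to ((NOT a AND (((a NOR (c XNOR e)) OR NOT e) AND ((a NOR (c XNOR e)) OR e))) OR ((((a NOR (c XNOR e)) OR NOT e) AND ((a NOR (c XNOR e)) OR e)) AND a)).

By distribution ((E AND v) OR (E AND NOT v) = E) then distribution ((E OR v) AND (E OR NOT v) = E):
= (a NOR (c XNOR e))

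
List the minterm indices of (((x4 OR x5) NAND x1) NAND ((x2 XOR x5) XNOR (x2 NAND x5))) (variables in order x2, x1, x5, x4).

Σm(0, 1, 4, 5, 6, 7, 13, 14, 15) = (NOT x2 AND NOT x1 AND NOT x5 AND NOT x4) OR (NOT x2 AND NOT x1 AND NOT x5 AND x4) OR (NOT x2 AND x1 AND NOT x5 AND NOT x4) OR (NOT x2 AND x1 AND NOT x5 AND x4) OR (NOT x2 AND x1 AND x5 AND NOT x4) OR (NOT x2 AND x1 AND x5 AND x4) OR (x2 AND x1 AND NOT x5 AND x4) OR (x2 AND x1 AND x5 AND NOT x4) OR (x2 AND x1 AND x5 AND x4)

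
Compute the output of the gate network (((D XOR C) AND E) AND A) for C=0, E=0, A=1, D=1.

Substituting: (((1 XOR 0) AND 0) AND 1)
= 0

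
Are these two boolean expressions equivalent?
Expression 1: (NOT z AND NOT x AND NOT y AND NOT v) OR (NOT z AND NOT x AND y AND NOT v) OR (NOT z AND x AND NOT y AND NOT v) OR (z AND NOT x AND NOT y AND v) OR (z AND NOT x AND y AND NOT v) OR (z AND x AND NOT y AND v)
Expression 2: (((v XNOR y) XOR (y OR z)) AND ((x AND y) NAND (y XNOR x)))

Yes, they are equivalent — the two output columns agree on all 16 assignments:
z | x | y | v | Expression 1 | Expression 2
-------------------------------------------
0 | 0 | 0 | 0 | 1 | 1
0 | 0 | 0 | 1 | 0 | 0
0 | 0 | 1 | 0 | 1 | 1
0 | 0 | 1 | 1 | 0 | 0
0 | 1 | 0 | 0 | 1 | 1
0 | 1 | 0 | 1 | 0 | 0
0 | 1 | 1 | 0 | 0 | 0
0 | 1 | 1 | 1 | 0 | 0
1 | 0 | 0 | 0 | 0 | 0
1 | 0 | 0 | 1 | 1 | 1
1 | 0 | 1 | 0 | 1 | 1
1 | 0 | 1 | 1 | 0 | 0
1 | 1 | 0 | 0 | 0 | 0
1 | 1 | 0 | 1 | 1 | 1
1 | 1 | 1 | 0 | 0 | 0
1 | 1 | 1 | 1 | 0 | 0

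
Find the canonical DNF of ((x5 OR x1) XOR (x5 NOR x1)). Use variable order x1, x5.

(NOT x1 AND NOT x5) OR (NOT x1 AND x5) OR (x1 AND NOT x5) OR (x1 AND x5)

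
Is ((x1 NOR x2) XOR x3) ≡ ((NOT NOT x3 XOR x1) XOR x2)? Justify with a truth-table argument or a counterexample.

No. Counterexample: with x1=0, x3=0, x2=0, Expression 1 = 1 but Expression 2 = 0.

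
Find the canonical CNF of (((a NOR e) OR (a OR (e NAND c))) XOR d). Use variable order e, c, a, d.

(e OR c OR a OR NOT d) AND (e OR c OR NOT a OR NOT d) AND (e OR NOT c OR a OR NOT d) AND (e OR NOT c OR NOT a OR NOT d) AND (NOT e OR c OR a OR NOT d) AND (NOT e OR c OR NOT a OR NOT d) AND (NOT e OR NOT c OR a OR d) AND (NOT e OR NOT c OR NOT a OR NOT d)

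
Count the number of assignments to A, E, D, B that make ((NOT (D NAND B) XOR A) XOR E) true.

Satisfying assignments: (0,0,1,1), (0,1,0,0), (0,1,0,1), (0,1,1,0), (1,0,0,0), (1,0,0,1), (1,0,1,0), (1,1,1,1)
Count: 8 out of 16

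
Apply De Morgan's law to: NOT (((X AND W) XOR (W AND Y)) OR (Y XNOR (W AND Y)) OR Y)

NOT ((X AND W) XOR (W AND Y)) AND NOT (Y XNOR (W AND Y)) AND NOT Y
De Morgan's: NOT(OR of terms) = AND of negations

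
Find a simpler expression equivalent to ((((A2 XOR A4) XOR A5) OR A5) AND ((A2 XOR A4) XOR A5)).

By absorption (E AND (E OR v) = E):
= ((A2 XOR A4) XOR A5)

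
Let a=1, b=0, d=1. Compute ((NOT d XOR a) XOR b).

Substituting: ((NOT 1 XOR 1) XOR 0)
= 1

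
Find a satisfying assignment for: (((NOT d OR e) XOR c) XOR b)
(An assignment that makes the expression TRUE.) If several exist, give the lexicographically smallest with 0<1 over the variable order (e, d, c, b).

e=0, d=0, c=0, b=0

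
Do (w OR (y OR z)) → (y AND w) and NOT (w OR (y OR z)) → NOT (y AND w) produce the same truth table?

No, Inverse is not equivalent to original (counterexample: y=0, z=0, w=1)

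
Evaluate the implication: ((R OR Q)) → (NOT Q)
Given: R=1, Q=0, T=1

Antecedent ((R OR Q)) = 1; consequent (NOT Q) = 1.
1 → 1 = 1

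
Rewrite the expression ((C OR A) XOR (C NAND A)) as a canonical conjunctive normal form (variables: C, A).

(C OR NOT A) AND (NOT C OR A)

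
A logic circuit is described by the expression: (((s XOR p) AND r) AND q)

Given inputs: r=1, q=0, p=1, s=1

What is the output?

Substituting: (((1 XOR 1) AND 1) AND 0)
= 0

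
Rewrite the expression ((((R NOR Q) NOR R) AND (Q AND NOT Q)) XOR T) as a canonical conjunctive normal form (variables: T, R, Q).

(T OR R OR Q) AND (T OR R OR NOT Q) AND (T OR NOT R OR Q) AND (T OR NOT R OR NOT Q)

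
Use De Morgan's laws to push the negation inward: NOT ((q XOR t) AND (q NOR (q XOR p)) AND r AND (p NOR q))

NOT (q XOR t) OR NOT (q NOR (q XOR p)) OR NOT r OR NOT (p NOR q)
De Morgan's: NOT(AND of terms) = OR of negations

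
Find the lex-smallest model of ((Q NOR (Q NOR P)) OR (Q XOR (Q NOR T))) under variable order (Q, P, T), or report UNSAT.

Q=0, P=0, T=0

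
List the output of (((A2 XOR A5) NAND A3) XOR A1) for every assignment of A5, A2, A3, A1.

A5 | A2 | A3 | A1 | Output
--------------------------
0 | 0 | 0 | 0 | 1
0 | 0 | 0 | 1 | 0
0 | 0 | 1 | 0 | 1
0 | 0 | 1 | 1 | 0
0 | 1 | 0 | 0 | 1
0 | 1 | 0 | 1 | 0
0 | 1 | 1 | 0 | 0
0 | 1 | 1 | 1 | 1
1 | 0 | 0 | 0 | 1
1 | 0 | 0 | 1 | 0
1 | 0 | 1 | 0 | 0
1 | 0 | 1 | 1 | 1
1 | 1 | 0 | 0 | 1
1 | 1 | 0 | 1 | 0
1 | 1 | 1 | 0 | 1
1 | 1 | 1 | 1 | 0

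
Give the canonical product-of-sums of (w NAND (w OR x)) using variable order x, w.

ΠM(1, 3) = (x OR NOT w) AND (NOT x OR NOT w)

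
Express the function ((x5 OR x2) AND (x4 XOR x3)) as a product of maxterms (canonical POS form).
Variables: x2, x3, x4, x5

ΠM(0, 1, 2, 4, 6, 7, 8, 9, 14, 15) = (x2 OR x3 OR x4 OR x5) AND (x2 OR x3 OR x4 OR NOT x5) AND (x2 OR x3 OR NOT x4 OR x5) AND (x2 OR NOT x3 OR x4 OR x5) AND (x2 OR NOT x3 OR NOT x4 OR x5) AND (x2 OR NOT x3 OR NOT x4 OR NOT x5) AND (NOT x2 OR x3 OR x4 OR x5) AND (NOT x2 OR x3 OR x4 OR NOT x5) AND (NOT x2 OR NOT x3 OR NOT x4 OR x5) AND (NOT x2 OR NOT x3 OR NOT x4 OR NOT x5)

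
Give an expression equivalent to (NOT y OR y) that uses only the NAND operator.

(((y NAND y) NAND (y NAND y)) NAND (y NAND y))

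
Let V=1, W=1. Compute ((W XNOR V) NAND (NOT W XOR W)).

Substituting: ((1 XNOR 1) NAND (NOT 1 XOR 1))
= 0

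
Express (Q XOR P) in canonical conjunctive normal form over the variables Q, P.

(Q OR P) AND (NOT Q OR NOT P)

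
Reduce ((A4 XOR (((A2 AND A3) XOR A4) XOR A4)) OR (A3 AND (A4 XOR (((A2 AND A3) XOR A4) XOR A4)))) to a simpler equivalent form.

By absorption (E OR (E AND v) = E) then XOR self-cancellation ((E XOR v) XOR v = E):
= ((A2 AND A3) XOR A4)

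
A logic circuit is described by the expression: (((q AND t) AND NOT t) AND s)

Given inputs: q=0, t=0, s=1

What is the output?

Substituting: (((0 AND 0) AND NOT 0) AND 1)
= 0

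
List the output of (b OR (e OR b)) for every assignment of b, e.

b | e | Output
--------------
0 | 0 | 0
0 | 1 | 1
1 | 0 | 1
1 | 1 | 1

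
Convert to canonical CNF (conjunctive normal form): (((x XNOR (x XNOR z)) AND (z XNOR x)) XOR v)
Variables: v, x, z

(v OR x OR z) AND (v OR x OR NOT z) AND (v OR NOT x OR z) AND (NOT v OR NOT x OR NOT z)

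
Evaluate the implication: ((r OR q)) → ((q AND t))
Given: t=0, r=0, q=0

Antecedent ((r OR q)) = 0; consequent ((q AND t)) = 0.
0 → 0 = 1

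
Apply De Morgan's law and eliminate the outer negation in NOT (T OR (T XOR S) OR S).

NOT T AND NOT (T XOR S) AND NOT S
De Morgan's: NOT(OR of terms) = AND of negations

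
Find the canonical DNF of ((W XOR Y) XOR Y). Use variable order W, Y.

(W AND NOT Y) OR (W AND Y)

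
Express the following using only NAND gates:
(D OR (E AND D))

((D NAND D) NAND (((E NAND D) NAND (E NAND D)) NAND ((E NAND D) NAND (E NAND D))))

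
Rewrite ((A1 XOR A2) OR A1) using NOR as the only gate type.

((((((A1 NOR A2) NOR (A1 NOR A2)) NOR ((A1 NOR A2) NOR (A1 NOR A2))) NOR ((((A1 NOR A1) NOR (A2 NOR A2)) NOR ((A1 NOR A1) NOR (A2 NOR A2))) NOR (((A1 NOR A1) NOR (A2 NOR A2)) NOR ((A1 NOR A1) NOR (A2 NOR A2))))) NOR A1) NOR (((((A1 NOR A2) NOR (A1 NOR A2)) NOR ((A1 NOR A2) NOR (A1 NOR A2))) NOR ((((A1 NOR A1) NOR (A2 NOR A2)) NOR ((A1 NOR A1) NOR (A2 NOR A2))) NOR (((A1 NOR A1) NOR (A2 NOR A2)) NOR ((A1 NOR A1) NOR (A2 NOR A2))))) NOR A1))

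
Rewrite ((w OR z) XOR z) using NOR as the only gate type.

((((((w NOR z) NOR (w NOR z)) NOR z) NOR (((w NOR z) NOR (w NOR z)) NOR z)) NOR ((((w NOR z) NOR (w NOR z)) NOR z) NOR (((w NOR z) NOR (w NOR z)) NOR z))) NOR ((((((w NOR z) NOR (w NOR z)) NOR ((w NOR z) NOR (w NOR z))) NOR (z NOR z)) NOR ((((w NOR z) NOR (w NOR z)) NOR ((w NOR z) NOR (w NOR z))) NOR (z NOR z))) NOR (((((w NOR z) NOR (w NOR z)) NOR ((w NOR z) NOR (w NOR z))) NOR (z NOR z)) NOR ((((w NOR z) NOR (w NOR z)) NOR ((w NOR z) NOR (w NOR z))) NOR (z NOR z)))))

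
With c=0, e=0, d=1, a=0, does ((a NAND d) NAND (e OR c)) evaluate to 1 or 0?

Substituting: ((0 NAND 1) NAND (0 OR 0))
= 1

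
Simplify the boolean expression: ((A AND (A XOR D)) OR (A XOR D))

By absorption (E OR (E AND v) = E):
= (A XOR D)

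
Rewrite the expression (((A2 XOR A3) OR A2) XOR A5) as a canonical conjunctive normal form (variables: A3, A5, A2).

(A3 OR A5 OR A2) AND (A3 OR NOT A5 OR NOT A2) AND (NOT A3 OR NOT A5 OR A2) AND (NOT A3 OR NOT A5 OR NOT A2)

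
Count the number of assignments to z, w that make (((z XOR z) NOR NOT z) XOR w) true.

Satisfying assignments: (0,1), (1,0)
Count: 2 out of 4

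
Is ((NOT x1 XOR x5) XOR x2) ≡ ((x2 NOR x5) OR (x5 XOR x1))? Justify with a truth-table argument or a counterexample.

No. Counterexample: with x1=0, x5=1, x2=0, Expression 1 = 0 but Expression 2 = 1.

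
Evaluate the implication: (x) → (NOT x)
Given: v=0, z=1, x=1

Antecedent (x) = 1; consequent (NOT x) = 0.
1 → 0 = 0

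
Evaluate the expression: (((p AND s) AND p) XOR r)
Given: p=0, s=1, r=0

Substituting: (((0 AND 1) AND 0) XOR 0)
= 0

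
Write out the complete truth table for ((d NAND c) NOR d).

c | d | Output
--------------
0 | 0 | 0
0 | 1 | 0
1 | 0 | 0
1 | 1 | 0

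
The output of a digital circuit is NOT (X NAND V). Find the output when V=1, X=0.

Substituting: NOT (0 NAND 1)
= 0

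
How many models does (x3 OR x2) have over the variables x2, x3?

Satisfying assignments: (0,1), (1,0), (1,1)
Count: 3 out of 4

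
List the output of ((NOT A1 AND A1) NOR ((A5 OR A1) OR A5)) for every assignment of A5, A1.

A5 | A1 | Output
----------------
0 | 0 | 1
0 | 1 | 0
1 | 0 | 0
1 | 1 | 0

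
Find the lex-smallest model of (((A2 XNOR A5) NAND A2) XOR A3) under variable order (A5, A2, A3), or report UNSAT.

A5=0, A2=0, A3=0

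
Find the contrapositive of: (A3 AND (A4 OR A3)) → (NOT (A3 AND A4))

Contrapositive: (A3 AND A4) → NOT (A3 AND (A4 OR A3))
Note: A statement and its contrapositive are logically equivalent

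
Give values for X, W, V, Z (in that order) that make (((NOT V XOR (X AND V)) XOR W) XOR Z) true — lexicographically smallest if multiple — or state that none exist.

X=0, W=0, V=0, Z=0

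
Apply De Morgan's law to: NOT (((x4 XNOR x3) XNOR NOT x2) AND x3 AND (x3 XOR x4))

NOT ((x4 XNOR x3) XNOR NOT x2) OR NOT x3 OR NOT (x3 XOR x4)
De Morgan's: NOT(AND of terms) = OR of negations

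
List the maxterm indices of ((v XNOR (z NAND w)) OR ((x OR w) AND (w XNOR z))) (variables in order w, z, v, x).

ΠM(0, 4, 5, 8, 9) = (w OR z OR v OR x) AND (w OR NOT z OR v OR x) AND (w OR NOT z OR v OR NOT x) AND (NOT w OR z OR v OR x) AND (NOT w OR z OR v OR NOT x)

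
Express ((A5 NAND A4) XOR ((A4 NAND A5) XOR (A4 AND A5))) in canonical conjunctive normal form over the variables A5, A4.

(A5 OR A4) AND (A5 OR NOT A4) AND (NOT A5 OR A4)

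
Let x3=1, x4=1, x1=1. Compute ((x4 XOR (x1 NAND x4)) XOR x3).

Substituting: ((1 XOR (1 NAND 1)) XOR 1)
= 0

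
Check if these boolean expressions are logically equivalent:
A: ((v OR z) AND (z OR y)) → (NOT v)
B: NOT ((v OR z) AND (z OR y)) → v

No, Inverse is not equivalent to original (counterexample: y=0, v=0, z=0)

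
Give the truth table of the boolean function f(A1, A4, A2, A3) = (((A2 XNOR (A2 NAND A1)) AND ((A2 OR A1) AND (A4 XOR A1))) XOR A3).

A1 | A4 | A2 | A3 | Output
--------------------------
0 | 0 | 0 | 0 | 0
0 | 0 | 0 | 1 | 1
0 | 0 | 1 | 0 | 0
0 | 0 | 1 | 1 | 1
0 | 1 | 0 | 0 | 0
0 | 1 | 0 | 1 | 1
0 | 1 | 1 | 0 | 1
0 | 1 | 1 | 1 | 0
1 | 0 | 0 | 0 | 0
1 | 0 | 0 | 1 | 1
1 | 0 | 1 | 0 | 0
1 | 0 | 1 | 1 | 1
1 | 1 | 0 | 0 | 0
1 | 1 | 0 | 1 | 1
1 | 1 | 1 | 0 | 0
1 | 1 | 1 | 1 | 1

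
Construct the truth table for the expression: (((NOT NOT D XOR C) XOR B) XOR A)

C | B | D | A | Output
----------------------
0 | 0 | 0 | 0 | 0
0 | 0 | 0 | 1 | 1
0 | 0 | 1 | 0 | 1
0 | 0 | 1 | 1 | 0
0 | 1 | 0 | 0 | 1
0 | 1 | 0 | 1 | 0
0 | 1 | 1 | 0 | 0
0 | 1 | 1 | 1 | 1
1 | 0 | 0 | 0 | 1
1 | 0 | 0 | 1 | 0
1 | 0 | 1 | 0 | 0
1 | 0 | 1 | 1 | 1
1 | 1 | 0 | 0 | 0
1 | 1 | 0 | 1 | 1
1 | 1 | 1 | 0 | 1
1 | 1 | 1 | 1 | 0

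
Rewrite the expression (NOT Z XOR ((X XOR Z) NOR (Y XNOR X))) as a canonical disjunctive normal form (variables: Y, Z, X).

(NOT Y AND NOT Z AND NOT X) OR (NOT Y AND NOT Z AND X) OR (NOT Y AND Z AND X) OR (Y AND NOT Z AND X)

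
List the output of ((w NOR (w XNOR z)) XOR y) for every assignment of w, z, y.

w | z | y | Output
------------------
0 | 0 | 0 | 0
0 | 0 | 1 | 1
0 | 1 | 0 | 1
0 | 1 | 1 | 0
1 | 0 | 0 | 0
1 | 0 | 1 | 1
1 | 1 | 0 | 0
1 | 1 | 1 | 1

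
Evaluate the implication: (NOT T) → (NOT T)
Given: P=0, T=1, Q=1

Antecedent (NOT T) = 0; consequent (NOT T) = 0.
0 → 0 = 1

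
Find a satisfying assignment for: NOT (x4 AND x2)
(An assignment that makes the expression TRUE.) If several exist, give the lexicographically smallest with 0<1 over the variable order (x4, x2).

x4=0, x2=0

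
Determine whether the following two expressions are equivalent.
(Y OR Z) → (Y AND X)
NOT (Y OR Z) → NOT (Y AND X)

No, Inverse is not equivalent to original (counterexample: Z=0, X=0, Y=1)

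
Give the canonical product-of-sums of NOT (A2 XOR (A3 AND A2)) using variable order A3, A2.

ΠM(1) = (A3 OR NOT A2)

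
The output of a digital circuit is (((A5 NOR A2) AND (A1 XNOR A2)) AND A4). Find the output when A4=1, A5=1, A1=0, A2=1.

Substituting: (((1 NOR 1) AND (0 XNOR 1)) AND 1)
= 0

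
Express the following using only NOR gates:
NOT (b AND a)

(((b NOR b) NOR (a NOR a)) NOR ((b NOR b) NOR (a NOR a)))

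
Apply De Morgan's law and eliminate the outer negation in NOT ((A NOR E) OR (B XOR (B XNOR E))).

NOT (A NOR E) AND NOT (B XOR (B XNOR E))
De Morgan's: NOT(OR of terms) = AND of negations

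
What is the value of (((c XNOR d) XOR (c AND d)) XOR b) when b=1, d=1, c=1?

Substituting: (((1 XNOR 1) XOR (1 AND 1)) XOR 1)
= 1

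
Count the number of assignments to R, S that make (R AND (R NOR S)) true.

No assignment satisfies the expression.
Count: 0 out of 4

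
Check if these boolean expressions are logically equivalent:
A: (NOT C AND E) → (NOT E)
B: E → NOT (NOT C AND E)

Yes, Contrapositive is always equivalent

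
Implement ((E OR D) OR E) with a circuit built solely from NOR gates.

((((E NOR D) NOR (E NOR D)) NOR E) NOR (((E NOR D) NOR (E NOR D)) NOR E))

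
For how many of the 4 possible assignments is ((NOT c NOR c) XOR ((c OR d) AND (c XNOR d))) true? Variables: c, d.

Satisfying assignments: (1,1)
Count: 1 out of 4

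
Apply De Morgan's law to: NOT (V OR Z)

NOT V AND NOT Z
De Morgan's: NOT(OR of terms) = AND of negations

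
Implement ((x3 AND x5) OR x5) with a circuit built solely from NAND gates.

((((x3 NAND x5) NAND (x3 NAND x5)) NAND ((x3 NAND x5) NAND (x3 NAND x5))) NAND (x5 NAND x5))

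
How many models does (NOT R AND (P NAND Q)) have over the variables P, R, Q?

Satisfying assignments: (0,0,0), (0,0,1), (1,0,0)
Count: 3 out of 8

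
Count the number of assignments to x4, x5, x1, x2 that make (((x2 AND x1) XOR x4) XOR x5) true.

Satisfying assignments: (0,0,1,1), (0,1,0,0), (0,1,0,1), (0,1,1,0), (1,0,0,0), (1,0,0,1), (1,0,1,0), (1,1,1,1)
Count: 8 out of 16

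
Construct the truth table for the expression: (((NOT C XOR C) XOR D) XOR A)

D | A | C | Output
------------------
0 | 0 | 0 | 1
0 | 0 | 1 | 1
0 | 1 | 0 | 0
0 | 1 | 1 | 0
1 | 0 | 0 | 0
1 | 0 | 1 | 0
1 | 1 | 0 | 1
1 | 1 | 1 | 1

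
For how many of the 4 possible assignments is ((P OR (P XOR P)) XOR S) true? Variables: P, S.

Satisfying assignments: (0,1), (1,0)
Count: 2 out of 4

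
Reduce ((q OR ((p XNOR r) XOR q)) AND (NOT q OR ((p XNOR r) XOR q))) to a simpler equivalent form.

By distribution ((E OR v) AND (E OR NOT v) = E):
= ((p XNOR r) XOR q)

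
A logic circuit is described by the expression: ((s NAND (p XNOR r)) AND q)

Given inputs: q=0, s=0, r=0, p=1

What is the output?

Substituting: ((0 NAND (1 XNOR 0)) AND 0)
= 0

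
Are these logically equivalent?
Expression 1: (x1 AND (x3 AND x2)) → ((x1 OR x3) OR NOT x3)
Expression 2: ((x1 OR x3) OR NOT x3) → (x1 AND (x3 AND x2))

No, Converse is not equivalent to original (counterexample: x2=0, x1=0, x3=0)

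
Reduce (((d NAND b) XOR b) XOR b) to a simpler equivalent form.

By XOR self-cancellation ((E XOR v) XOR v = E):
= (d NAND b)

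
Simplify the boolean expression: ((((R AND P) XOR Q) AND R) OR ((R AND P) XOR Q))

By absorption (E OR (E AND v) = E):
= ((R AND P) XOR Q)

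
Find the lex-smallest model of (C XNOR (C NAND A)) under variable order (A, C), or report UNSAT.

A=0, C=1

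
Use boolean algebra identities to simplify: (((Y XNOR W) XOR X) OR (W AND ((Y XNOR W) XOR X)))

By absorption (E OR (E AND v) = E):
= ((Y XNOR W) XOR X)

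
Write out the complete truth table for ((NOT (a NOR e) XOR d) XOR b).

d | e | a | b | Output
----------------------
0 | 0 | 0 | 0 | 0
0 | 0 | 0 | 1 | 1
0 | 0 | 1 | 0 | 1
0 | 0 | 1 | 1 | 0
0 | 1 | 0 | 0 | 1
0 | 1 | 0 | 1 | 0
0 | 1 | 1 | 0 | 1
0 | 1 | 1 | 1 | 0
1 | 0 | 0 | 0 | 1
1 | 0 | 0 | 1 | 0
1 | 0 | 1 | 0 | 0
1 | 0 | 1 | 1 | 1
1 | 1 | 0 | 0 | 0
1 | 1 | 0 | 1 | 1
1 | 1 | 1 | 0 | 0
1 | 1 | 1 | 1 | 1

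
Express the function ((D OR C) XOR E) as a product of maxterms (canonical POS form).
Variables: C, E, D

ΠM(0, 3, 6, 7) = (C OR E OR D) AND (C OR NOT E OR NOT D) AND (NOT C OR NOT E OR D) AND (NOT C OR NOT E OR NOT D)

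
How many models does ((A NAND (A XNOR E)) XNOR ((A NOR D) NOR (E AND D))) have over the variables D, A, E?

Satisfying assignments: (0,1,0), (1,0,0), (1,1,0), (1,1,1)
Count: 4 out of 8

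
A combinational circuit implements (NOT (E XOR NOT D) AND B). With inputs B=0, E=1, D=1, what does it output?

Substituting: (NOT (1 XOR NOT 1) AND 0)
= 0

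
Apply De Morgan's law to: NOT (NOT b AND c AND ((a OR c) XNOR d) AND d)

b OR NOT c OR NOT ((a OR c) XNOR d) OR NOT d
De Morgan's: NOT(AND of terms) = OR of negations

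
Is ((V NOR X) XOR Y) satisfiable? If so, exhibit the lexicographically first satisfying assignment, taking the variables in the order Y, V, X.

Y=0, V=0, X=0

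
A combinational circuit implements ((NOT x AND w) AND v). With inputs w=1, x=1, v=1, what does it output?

Substituting: ((NOT 1 AND 1) AND 1)
= 0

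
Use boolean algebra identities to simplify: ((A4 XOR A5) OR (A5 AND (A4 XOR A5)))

By absorption (E OR (E AND v) = E):
= (A4 XOR A5)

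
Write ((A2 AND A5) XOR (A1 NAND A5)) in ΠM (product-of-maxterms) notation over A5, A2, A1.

ΠM(5, 6) = (NOT A5 OR A2 OR NOT A1) AND (NOT A5 OR NOT A2 OR A1)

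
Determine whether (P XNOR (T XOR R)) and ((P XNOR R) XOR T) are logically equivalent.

Yes, they are equivalent — the two output columns agree on all 8 assignments:
P | T | R | Expression 1 | Expression 2
---------------------------------------
0 | 0 | 0 | 1 | 1
0 | 0 | 1 | 0 | 0
0 | 1 | 0 | 0 | 0
0 | 1 | 1 | 1 | 1
1 | 0 | 0 | 0 | 0
1 | 0 | 1 | 1 | 1
1 | 1 | 0 | 1 | 1
1 | 1 | 1 | 0 | 0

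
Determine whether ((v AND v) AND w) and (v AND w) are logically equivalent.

Yes, they are equivalent — the two output columns agree on all 4 assignments:
v | w | Expression 1 | Expression 2
-----------------------------------
0 | 0 | 0 | 0
0 | 1 | 0 | 0
1 | 0 | 0 | 0
1 | 1 | 1 | 1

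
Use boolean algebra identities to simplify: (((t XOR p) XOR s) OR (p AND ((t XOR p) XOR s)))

By absorption (E OR (E AND v) = E):
= ((t XOR p) XOR s)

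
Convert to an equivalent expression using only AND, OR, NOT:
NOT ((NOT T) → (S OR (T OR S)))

(NOT T) AND NOT (S OR (T OR S))
(Negated implication: NOT(A → B) = A AND NOT B)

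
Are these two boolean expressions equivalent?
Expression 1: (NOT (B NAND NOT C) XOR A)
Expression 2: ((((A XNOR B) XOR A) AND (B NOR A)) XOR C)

No. Counterexample: with B=0, A=0, C=0, Expression 1 = 0 but Expression 2 = 1.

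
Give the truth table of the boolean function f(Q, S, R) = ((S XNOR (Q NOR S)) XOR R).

Q | S | R | Output
------------------
0 | 0 | 0 | 0
0 | 0 | 1 | 1
0 | 1 | 0 | 0
0 | 1 | 1 | 1
1 | 0 | 0 | 1
1 | 0 | 1 | 0
1 | 1 | 0 | 0
1 | 1 | 1 | 1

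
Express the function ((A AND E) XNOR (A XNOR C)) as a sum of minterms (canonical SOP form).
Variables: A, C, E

Σm(2, 3, 4, 7) = (NOT A AND C AND NOT E) OR (NOT A AND C AND E) OR (A AND NOT C AND NOT E) OR (A AND C AND E)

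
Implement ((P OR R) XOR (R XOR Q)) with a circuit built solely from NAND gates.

((((P NAND P) NAND (R NAND R)) NAND (((P NAND P) NAND (R NAND R)) NAND ((R NAND (R NAND Q)) NAND (Q NAND (R NAND Q))))) NAND (((R NAND (R NAND Q)) NAND (Q NAND (R NAND Q))) NAND (((P NAND P) NAND (R NAND R)) NAND ((R NAND (R NAND Q)) NAND (Q NAND (R NAND Q))))))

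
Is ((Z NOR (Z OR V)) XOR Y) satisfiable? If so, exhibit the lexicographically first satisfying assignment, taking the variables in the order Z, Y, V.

Z=0, Y=0, V=0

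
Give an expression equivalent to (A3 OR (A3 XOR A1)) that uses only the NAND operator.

((A3 NAND A3) NAND (((A3 NAND (A3 NAND A1)) NAND (A1 NAND (A3 NAND A1))) NAND ((A3 NAND (A3 NAND A1)) NAND (A1 NAND (A3 NAND A1)))))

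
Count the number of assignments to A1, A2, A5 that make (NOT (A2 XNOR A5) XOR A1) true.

Satisfying assignments: (0,0,1), (0,1,0), (1,0,0), (1,1,1)
Count: 4 out of 8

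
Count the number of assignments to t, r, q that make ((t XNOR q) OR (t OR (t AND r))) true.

Satisfying assignments: (0,0,0), (0,1,0), (1,0,0), (1,0,1), (1,1,0), (1,1,1)
Count: 6 out of 8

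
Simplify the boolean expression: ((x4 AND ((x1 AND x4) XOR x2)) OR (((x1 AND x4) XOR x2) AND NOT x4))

By distribution ((E AND v) OR (E AND NOT v) = E):
= ((x1 AND x4) XOR x2)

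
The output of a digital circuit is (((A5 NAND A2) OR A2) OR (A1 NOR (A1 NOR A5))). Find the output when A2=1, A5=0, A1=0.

Substituting: (((0 NAND 1) OR 1) OR (0 NOR (0 NOR 0)))
= 1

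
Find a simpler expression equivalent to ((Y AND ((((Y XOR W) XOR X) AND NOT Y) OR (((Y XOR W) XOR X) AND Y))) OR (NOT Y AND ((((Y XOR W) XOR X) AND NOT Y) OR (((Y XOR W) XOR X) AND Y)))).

By distribution ((E AND v) OR (E AND NOT v) = E) then distribution ((E AND v) OR (E AND NOT v) = E):
= ((Y XOR W) XOR X)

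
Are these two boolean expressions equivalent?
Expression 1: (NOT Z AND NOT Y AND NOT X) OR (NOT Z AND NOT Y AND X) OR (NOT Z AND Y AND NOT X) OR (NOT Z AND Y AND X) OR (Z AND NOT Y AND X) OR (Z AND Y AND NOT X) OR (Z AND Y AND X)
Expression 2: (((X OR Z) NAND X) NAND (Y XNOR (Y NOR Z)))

Yes, they are equivalent — the two output columns agree on all 8 assignments:
Z | Y | X | Expression 1 | Expression 2
---------------------------------------
0 | 0 | 0 | 1 | 1
0 | 0 | 1 | 1 | 1
0 | 1 | 0 | 1 | 1
0 | 1 | 1 | 1 | 1
1 | 0 | 0 | 0 | 0
1 | 0 | 1 | 1 | 1
1 | 1 | 0 | 1 | 1
1 | 1 | 1 | 1 | 1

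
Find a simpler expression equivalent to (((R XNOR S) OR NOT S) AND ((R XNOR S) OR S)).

By distribution ((E OR v) AND (E OR NOT v) = E):
= (R XNOR S)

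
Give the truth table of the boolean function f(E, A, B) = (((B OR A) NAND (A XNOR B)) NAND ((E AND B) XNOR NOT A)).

E | A | B | Output
------------------
0 | 0 | 0 | 1
0 | 0 | 1 | 1
0 | 1 | 0 | 0
0 | 1 | 1 | 1
1 | 0 | 0 | 1
1 | 0 | 1 | 0
1 | 1 | 0 | 0
1 | 1 | 1 | 1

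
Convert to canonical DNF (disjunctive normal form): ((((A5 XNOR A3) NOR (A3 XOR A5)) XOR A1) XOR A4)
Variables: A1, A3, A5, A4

(NOT A1 AND NOT A3 AND NOT A5 AND A4) OR (NOT A1 AND NOT A3 AND A5 AND A4) OR (NOT A1 AND A3 AND NOT A5 AND A4) OR (NOT A1 AND A3 AND A5 AND A4) OR (A1 AND NOT A3 AND NOT A5 AND NOT A4) OR (A1 AND NOT A3 AND A5 AND NOT A4) OR (A1 AND A3 AND NOT A5 AND NOT A4) OR (A1 AND A3 AND A5 AND NOT A4)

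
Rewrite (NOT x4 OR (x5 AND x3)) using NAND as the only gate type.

(((x4 NAND x4) NAND (x4 NAND x4)) NAND (((x5 NAND x3) NAND (x5 NAND x3)) NAND ((x5 NAND x3) NAND (x5 NAND x3))))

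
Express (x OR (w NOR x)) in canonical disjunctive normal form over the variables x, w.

(NOT x AND NOT w) OR (x AND NOT w) OR (x AND w)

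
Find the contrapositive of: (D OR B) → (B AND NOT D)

Contrapositive: NOT (B AND NOT D) → NOT (D OR B)
Note: A statement and its contrapositive are logically equivalent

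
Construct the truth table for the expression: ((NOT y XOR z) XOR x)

x | z | y | Output
------------------
0 | 0 | 0 | 1
0 | 0 | 1 | 0
0 | 1 | 0 | 0
0 | 1 | 1 | 1
1 | 0 | 0 | 0
1 | 0 | 1 | 1
1 | 1 | 0 | 1
1 | 1 | 1 | 0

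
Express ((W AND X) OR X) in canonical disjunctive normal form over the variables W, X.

(NOT W AND X) OR (W AND X)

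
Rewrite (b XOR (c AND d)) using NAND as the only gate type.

((b NAND (b NAND ((c NAND d) NAND (c NAND d)))) NAND (((c NAND d) NAND (c NAND d)) NAND (b NAND ((c NAND d) NAND (c NAND d)))))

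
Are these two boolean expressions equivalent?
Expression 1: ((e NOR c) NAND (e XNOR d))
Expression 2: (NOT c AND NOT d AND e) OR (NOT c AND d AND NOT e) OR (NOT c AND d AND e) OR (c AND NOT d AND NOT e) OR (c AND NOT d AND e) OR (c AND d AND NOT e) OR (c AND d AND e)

Yes, they are equivalent — the two output columns agree on all 8 assignments:
c | d | e | Expression 1 | Expression 2
---------------------------------------
0 | 0 | 0 | 0 | 0
0 | 0 | 1 | 1 | 1
0 | 1 | 0 | 1 | 1
0 | 1 | 1 | 1 | 1
1 | 0 | 0 | 1 | 1
1 | 0 | 1 | 1 | 1
1 | 1 | 0 | 1 | 1
1 | 1 | 1 | 1 | 1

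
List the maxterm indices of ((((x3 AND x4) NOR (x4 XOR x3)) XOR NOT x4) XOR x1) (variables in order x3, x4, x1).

ΠM(0, 2, 5, 6) = (x3 OR x4 OR x1) AND (x3 OR NOT x4 OR x1) AND (NOT x3 OR x4 OR NOT x1) AND (NOT x3 OR NOT x4 OR x1)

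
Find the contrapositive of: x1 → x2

Contrapositive: NOT x2 → NOT x1
Note: A statement and its contrapositive are logically equivalent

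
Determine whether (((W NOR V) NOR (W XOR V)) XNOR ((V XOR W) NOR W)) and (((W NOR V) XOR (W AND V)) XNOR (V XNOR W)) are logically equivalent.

No. Counterexample: with W=0, V=0, Expression 1 = 0 but Expression 2 = 1.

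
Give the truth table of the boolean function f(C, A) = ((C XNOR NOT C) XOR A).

C | A | Output
--------------
0 | 0 | 0
0 | 1 | 1
1 | 0 | 0
1 | 1 | 1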